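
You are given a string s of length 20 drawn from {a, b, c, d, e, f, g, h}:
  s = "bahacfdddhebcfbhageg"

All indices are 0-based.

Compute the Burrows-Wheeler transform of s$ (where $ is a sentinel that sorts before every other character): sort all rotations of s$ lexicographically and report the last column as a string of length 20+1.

ghhb$efbafddhgcceaabd

rank  rotation               last
    0  $bahacfdddhebcfbhageg  g
    1  acfdddhebcfbhageg$bah  h
    2  ageg$bahacfdddhebcfbh  h
    3  ahacfdddhebcfbhageg$b  b
    4  bahacfdddhebcfbhageg$  $
    5  bcfbhageg$bahacfdddhe  e
    6  bhageg$bahacfdddhebcf  f
    7  cfbhageg$bahacfdddheb  b
    8  cfdddhebcfbhageg$baha  a
    9  dddhebcfbhageg$bahacf  f
   10  ddhebcfbhageg$bahacfd  d
   11  dhebcfbhageg$bahacfdd  d
   12  ebcfbhageg$bahacfdddh  h
   13  eg$bahacfdddhebcfbhag  g
   14  fbhageg$bahacfdddhebc  c
   15  fdddhebcfbhageg$bahac  c
   16  g$bahacfdddhebcfbhage  e
   17  geg$bahacfdddhebcfbha  a
   18  hacfdddhebcfbhageg$ba  a
   19  hageg$bahacfdddhebcfb  b
   20  hebcfbhageg$bahacfddd  d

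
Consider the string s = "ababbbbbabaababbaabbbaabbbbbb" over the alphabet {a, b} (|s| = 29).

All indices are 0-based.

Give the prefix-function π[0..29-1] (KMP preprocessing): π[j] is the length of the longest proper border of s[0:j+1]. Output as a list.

[0, 0, 1, 2, 0, 0, 0, 0, 1, 2, 3, 1, 2, 3, 4, 5, 1, 1, 2, 0, 0, 1, 1, 2, 0, 0, 0, 0, 0]

π[0] = 0
j=1 s[j]='b': π[1]=0 (border '')
j=2 s[j]='a': π[2]=1 (border 'a')
j=3 s[j]='b': π[3]=2 (border 'ab')
j=4 s[j]='b': k: 2→0; π[4]=0 (border '')
j=5 s[j]='b': π[5]=0 (border '')
j=6 s[j]='b': π[6]=0 (border '')
j=7 s[j]='b': π[7]=0 (border '')
j=8 s[j]='a': π[8]=1 (border 'a')
j=9 s[j]='b': π[9]=2 (border 'ab')
j=10 s[j]='a': π[10]=3 (border 'aba')
j=11 s[j]='a': k: 3→1→0; π[11]=1 (border 'a')
j=12 s[j]='b': π[12]=2 (border 'ab')
j=13 s[j]='a': π[13]=3 (border 'aba')
j=14 s[j]='b': π[14]=4 (border 'abab')
j=15 s[j]='b': π[15]=5 (border 'ababb')
j=16 s[j]='a': k: 5→0; π[16]=1 (border 'a')
j=17 s[j]='a': k: 1→0; π[17]=1 (border 'a')
j=18 s[j]='b': π[18]=2 (border 'ab')
j=19 s[j]='b': k: 2→0; π[19]=0 (border '')
j=20 s[j]='b': π[20]=0 (border '')
j=21 s[j]='a': π[21]=1 (border 'a')
j=22 s[j]='a': k: 1→0; π[22]=1 (border 'a')
j=23 s[j]='b': π[23]=2 (border 'ab')
j=24 s[j]='b': k: 2→0; π[24]=0 (border '')
j=25 s[j]='b': π[25]=0 (border '')
j=26 s[j]='b': π[26]=0 (border '')
j=27 s[j]='b': π[27]=0 (border '')
j=28 s[j]='b': π[28]=0 (border '')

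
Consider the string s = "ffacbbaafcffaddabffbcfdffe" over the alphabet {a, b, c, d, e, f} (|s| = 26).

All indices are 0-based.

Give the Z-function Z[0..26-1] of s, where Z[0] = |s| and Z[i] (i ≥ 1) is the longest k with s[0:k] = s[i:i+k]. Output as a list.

Z[0]=26
i=1: i≥r, start 0; Z[1]=1 scan→box=[1,2)
i=2: i≥r, start 0; Z[2]=0
i=3: i≥r, start 0; Z[3]=0
i=4: i≥r, start 0; Z[4]=0
i=5: i≥r, start 0; Z[5]=0
i=6: i≥r, start 0; Z[6]=0
i=7: i≥r, start 0; Z[7]=0
i=8: i≥r, start 0; Z[8]=1 scan→box=[8,9)
i=9: i≥r, start 0; Z[9]=0
i=10: i≥r, start 0; Z[10]=3 scan→box=[10,13)
i=11: min(r-i=2, Z[1]=1)=1; Z[11]=1
i=12: min(r-i=1, Z[2]=0)=0; Z[12]=0
i=13: i≥r, start 0; Z[13]=0
i=14: i≥r, start 0; Z[14]=0
i=15: i≥r, start 0; Z[15]=0
i=16: i≥r, start 0; Z[16]=0
i=17: i≥r, start 0; Z[17]=2 scan→box=[17,19)
i=18: min(r-i=1, Z[1]=1)=1; Z[18]=1
i=19: i≥r, start 0; Z[19]=0
i=20: i≥r, start 0; Z[20]=0
i=21: i≥r, start 0; Z[21]=1 scan→box=[21,22)
i=22: i≥r, start 0; Z[22]=0
i=23: i≥r, start 0; Z[23]=2 scan→box=[23,25)
i=24: min(r-i=1, Z[1]=1)=1; Z[24]=1
i=25: i≥r, start 0; Z[25]=0

[26, 1, 0, 0, 0, 0, 0, 0, 1, 0, 3, 1, 0, 0, 0, 0, 0, 2, 1, 0, 0, 1, 0, 2, 1, 0]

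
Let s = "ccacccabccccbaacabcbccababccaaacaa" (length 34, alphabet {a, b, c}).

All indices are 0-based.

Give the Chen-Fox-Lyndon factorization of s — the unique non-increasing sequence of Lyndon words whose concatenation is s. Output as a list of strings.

emit factor 1: 'c' (i=0, period=1)
emit factor 2: 'c' (i=1, period=1)
emit factor 3: 'accc' (i=2, period=4)
emit factor 4: 'abccccb' (i=6, period=7)
emit factor 5: 'aacabcbccababcc' (i=13, period=15)
emit factor 6: 'aaac' (i=28, period=4)
emit factor 7: 'a' (i=32, period=1)
emit factor 8: 'a' (i=33, period=1)

["c", "c", "accc", "abccccb", "aacabcbccababcc", "aaac", "a", "a"]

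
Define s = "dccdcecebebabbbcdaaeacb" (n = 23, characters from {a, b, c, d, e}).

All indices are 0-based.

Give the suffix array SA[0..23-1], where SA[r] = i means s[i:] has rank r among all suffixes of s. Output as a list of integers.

rank | idx | suffix
   0 |  17 | aaeacb
   1 |  11 | abbbcdaaeacb
   2 |  20 | acb
   3 |  18 | aeacb
   4 |  22 | b
   5 |  10 | babbbcdaaeacb
   6 |  12 | bbbcdaaeacb
   7 |  13 | bbcdaaeacb
   8 |  14 | bcdaaeacb
   9 |   8 | bebabbbcdaaeacb
  10 |  21 | cb
  11 |   1 | ccdcecebebabbbcdaaeacb
  12 |  15 | cdaaeacb
  13 |   2 | cdcecebebabbbcdaaeacb
  14 |   6 | cebebabbbcdaaeacb
  15 |   4 | cecebebabbbcdaaeacb
  16 |  16 | daaeacb
  17 |   0 | dccdcecebebabbbcdaaeacb
  18 |   3 | dcecebebabbbcdaaeacb
  19 |  19 | eacb
  20 |   9 | ebabbbcdaaeacb
  21 |   7 | ebebabbbcdaaeacb
  22 |   5 | ecebebabbbcdaaeacb

[17, 11, 20, 18, 22, 10, 12, 13, 14, 8, 21, 1, 15, 2, 6, 4, 16, 0, 3, 19, 9, 7, 5]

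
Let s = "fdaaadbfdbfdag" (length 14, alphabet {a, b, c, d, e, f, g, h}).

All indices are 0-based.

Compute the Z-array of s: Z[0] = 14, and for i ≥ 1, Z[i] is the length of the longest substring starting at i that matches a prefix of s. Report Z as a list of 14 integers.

Z[0]=14
i=1: fresh scan; Z[1]=0
i=2: fresh scan; Z[2]=0
i=3: fresh scan; Z[3]=0
i=4: fresh scan; Z[4]=0
i=5: fresh scan; Z[5]=0
i=6: fresh scan; Z[6]=0
i=7: fresh scan; Z[7]=2 extend→box=[7,9)
i=8: min(r-i=1, Z[1]=0)=0; Z[8]=0
i=9: fresh scan; Z[9]=0
i=10: fresh scan; Z[10]=3 extend→box=[10,13)
i=11: min(r-i=2, Z[1]=0)=0; Z[11]=0
i=12: min(r-i=1, Z[2]=0)=0; Z[12]=0
i=13: fresh scan; Z[13]=0

[14, 0, 0, 0, 0, 0, 0, 2, 0, 0, 3, 0, 0, 0]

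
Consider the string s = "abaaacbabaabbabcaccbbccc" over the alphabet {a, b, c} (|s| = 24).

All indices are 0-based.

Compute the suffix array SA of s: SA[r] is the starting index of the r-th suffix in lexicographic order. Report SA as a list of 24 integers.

[2, 9, 3, 0, 7, 10, 13, 4, 16, 1, 8, 6, 12, 11, 19, 14, 20, 23, 15, 5, 18, 22, 17, 21]

sorted suffixes:
  #0 SA[0]=2  'aaacbabaabbabcaccbbccc'
  #1 SA[1]=9  'aabbabcaccbbccc'
  #2 SA[2]=3  'aacbabaabbabcaccbbccc'
  #3 SA[3]=0  'abaaacbabaabbabcaccbbccc'
  #4 SA[4]=7  'abaabbabcaccbbccc'
  #5 SA[5]=10  'abbabcaccbbccc'
  #6 SA[6]=13  'abcaccbbccc'
  #7 SA[7]=4  'acbabaabbabcaccbbccc'
  #8 SA[8]=16  'accbbccc'
  #9 SA[9]=1  'baaacbabaabbabcaccbbccc'
  #10 SA[10]=8  'baabbabcaccbbccc'
  #11 SA[11]=6  'babaabbabcaccbbccc'
  #12 SA[12]=12  'babcaccbbccc'
  #13 SA[13]=11  'bbabcaccbbccc'
  #14 SA[14]=19  'bbccc'
  #15 SA[15]=14  'bcaccbbccc'
  #16 SA[16]=20  'bccc'
  #17 SA[17]=23  'c'
  #18 SA[18]=15  'caccbbccc'
  #19 SA[19]=5  'cbabaabbabcaccbbccc'
  #20 SA[20]=18  'cbbccc'
  #21 SA[21]=22  'cc'
  #22 SA[22]=17  'ccbbccc'
  #23 SA[23]=21  'ccc'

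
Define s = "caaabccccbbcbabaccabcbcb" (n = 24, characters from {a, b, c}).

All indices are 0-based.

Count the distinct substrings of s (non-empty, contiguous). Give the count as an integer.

sorted suffixes:
  #0 SA[0]=1  'aaabccccbbcbabaccabcbcb'
  #1 SA[1]=2  'aabccccbbcbabaccabcbcb'
  #2 SA[2]=13  'abaccabcbcb'
  #3 SA[3]=18  'abcbcb'
  #4 SA[4]=3  'abccccbbcbabaccabcbcb'
  #5 SA[5]=15  'accabcbcb'
  #6 SA[6]=23  'b'
  #7 SA[7]=12  'babaccabcbcb'
  #8 SA[8]=14  'baccabcbcb'
  #9 SA[9]=9  'bbcbabaccabcbcb'
  #10 SA[10]=21  'bcb'
  #11 SA[11]=10  'bcbabaccabcbcb'
  #12 SA[12]=19  'bcbcb'
  #13 SA[13]=4  'bccccbbcbabaccabcbcb'
  #14 SA[14]=0  'caaabccccbbcbabaccabcbcb'
  #15 SA[15]=17  'cabcbcb'
  #16 SA[16]=22  'cb'
  #17 SA[17]=11  'cbabaccabcbcb'
  #18 SA[18]=8  'cbbcbabaccabcbcb'
  #19 SA[19]=20  'cbcb'
  #20 SA[20]=16  'ccabcbcb'
  #21 SA[21]=7  'ccbbcbabaccabcbcb'
  #22 SA[22]=6  'cccbbcbabaccabcbcb'
  #23 SA[23]=5  'ccccbbcbabaccabcbcb'

SA = [1, 2, 13, 18, 3, 15, 23, 12, 14, 9, 21, 10, 19, 4, 0, 17, 22, 11, 8, 20, 16, 7, 6, 5]
i: (SA[i-1],SA[i]) lcp shared
  1: (1,2) 2 'aa'
  2: (2,13) 1 'a'
  3: (13,18) 2 'ab'
  4: (18,3) 3 'abc'
  5: (3,15) 1 'a'
  6: (15,23) 0 ''
  7: (23,12) 1 'b'
  8: (12,14) 2 'ba'
  9: (14,9) 1 'b'
  10: (9,21) 1 'b'
  11: (21,10) 3 'bcb'
  12: (10,19) 3 'bcb'
  13: (19,4) 2 'bc'
  14: (4,0) 0 ''
  15: (0,17) 2 'ca'
  16: (17,22) 1 'c'
  17: (22,11) 2 'cb'
  18: (11,8) 2 'cb'
  19: (8,20) 2 'cb'
  20: (20,16) 1 'c'
  21: (16,7) 2 'cc'
  22: (7,6) 2 'cc'
  23: (6,5) 3 'ccc'

n(n+1)/2 = 24·25/2 = 300
Σ LCP = 0 + 2 + 1 + 2 + 3 + 1 + 0 + 1 + 2 + 1 + 1 + 3 + 3 + 2 + 0 + 2 + 1 + 2 + 2 + 2 + 1 + 2 + 2 + 3 = 39
distinct = 300 − 39 = 261

261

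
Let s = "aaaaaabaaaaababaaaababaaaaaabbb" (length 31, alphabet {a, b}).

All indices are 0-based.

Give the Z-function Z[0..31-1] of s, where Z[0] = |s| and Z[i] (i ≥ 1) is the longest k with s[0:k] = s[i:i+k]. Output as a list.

Z[0]=31
i=1: i≥r, start 0; Z[1]=5 scan→box=[1,6)
i=2: min(r-i=4, Z[1]=5)=4; Z[2]=4
i=3: min(r-i=3, Z[2]=4)=3; Z[3]=3
i=4: min(r-i=2, Z[3]=3)=2; Z[4]=2
i=5: min(r-i=1, Z[4]=2)=1; Z[5]=1
i=6: i≥r, start 0; Z[6]=0
i=7: i≥r, start 0; Z[7]=5 scan→box=[7,12)
i=8: min(r-i=4, Z[1]=5)=4; Z[8]=4
i=9: min(r-i=3, Z[2]=4)=3; Z[9]=3
i=10: min(r-i=2, Z[3]=3)=2; Z[10]=2
i=11: min(r-i=1, Z[4]=2)=1; Z[11]=1
i=12: i≥r, start 0; Z[12]=0
i=13: i≥r, start 0; Z[13]=1 scan→box=[13,14)
i=14: i≥r, start 0; Z[14]=0
i=15: i≥r, start 0; Z[15]=4 scan→box=[15,19)
i=16: min(r-i=3, Z[1]=5)=3; Z[16]=3
i=17: min(r-i=2, Z[2]=4)=2; Z[17]=2
i=18: min(r-i=1, Z[3]=3)=1; Z[18]=1
i=19: i≥r, start 0; Z[19]=0
i=20: i≥r, start 0; Z[20]=1 scan→box=[20,21)
i=21: i≥r, start 0; Z[21]=0
i=22: i≥r, start 0; Z[22]=7 scan→box=[22,29)
i=23: min(r-i=6, Z[1]=5)=5; Z[23]=5
i=24: min(r-i=5, Z[2]=4)=4; Z[24]=4
i=25: min(r-i=4, Z[3]=3)=3; Z[25]=3
i=26: min(r-i=3, Z[4]=2)=2; Z[26]=2
i=27: min(r-i=2, Z[5]=1)=1; Z[27]=1
i=28: min(r-i=1, Z[6]=0)=0; Z[28]=0
i=29: i≥r, start 0; Z[29]=0
i=30: i≥r, start 0; Z[30]=0

[31, 5, 4, 3, 2, 1, 0, 5, 4, 3, 2, 1, 0, 1, 0, 4, 3, 2, 1, 0, 1, 0, 7, 5, 4, 3, 2, 1, 0, 0, 0]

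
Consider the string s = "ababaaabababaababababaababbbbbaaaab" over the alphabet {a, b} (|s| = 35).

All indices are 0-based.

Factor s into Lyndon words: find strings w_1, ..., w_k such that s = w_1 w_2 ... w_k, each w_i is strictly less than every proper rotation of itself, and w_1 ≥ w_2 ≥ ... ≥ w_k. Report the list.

emit factor 1: 'ab' (i=0, period=2)
emit factor 2: 'ab' (i=2, period=2)
emit factor 3: 'aaabababaababababaababbbbb' (i=4, period=26)
emit factor 4: 'aaaab' (i=30, period=5)

["ab", "ab", "aaabababaababababaababbbbb", "aaaab"]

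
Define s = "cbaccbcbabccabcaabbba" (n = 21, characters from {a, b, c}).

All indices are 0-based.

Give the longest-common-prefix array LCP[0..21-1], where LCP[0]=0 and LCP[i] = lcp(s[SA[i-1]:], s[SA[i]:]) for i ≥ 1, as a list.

sorted suffixes:
  #0 SA[0]=20  'a'
  #1 SA[1]=15  'aabbba'
  #2 SA[2]=16  'abbba'
  #3 SA[3]=12  'abcaabbba'
  #4 SA[4]=8  'abccabcaabbba'
  #5 SA[5]=2  'accbcbabccabcaabbba'
  #6 SA[6]=19  'ba'
  #7 SA[7]=7  'babccabcaabbba'
  #8 SA[8]=1  'baccbcbabccabcaabbba'
  #9 SA[9]=18  'bba'
  #10 SA[10]=17  'bbba'
  #11 SA[11]=13  'bcaabbba'
  #12 SA[12]=5  'bcbabccabcaabbba'
  #13 SA[13]=9  'bccabcaabbba'
  #14 SA[14]=14  'caabbba'
  #15 SA[15]=11  'cabcaabbba'
  #16 SA[16]=6  'cbabccabcaabbba'
  #17 SA[17]=0  'cbaccbcbabccabcaabbba'
  #18 SA[18]=4  'cbcbabccabcaabbba'
  #19 SA[19]=10  'ccabcaabbba'
  #20 SA[20]=3  'ccbcbabccabcaabbba'

SA = [20, 15, 16, 12, 8, 2, 19, 7, 1, 18, 17, 13, 5, 9, 14, 11, 6, 0, 4, 10, 3]
rank  pair      lcp
   1  s[20:],s[15:]  1  'a'
   2  s[15:],s[16:]  1  'a'
   3  s[16:],s[12:]  2  'ab'
   4  s[12:],s[8:]  3  'abc'
   5  s[8:],s[2:]  1  'a'
   6  s[2:],s[19:]  0  ''
   7  s[19:],s[7:]  2  'ba'
   8  s[7:],s[1:]  2  'ba'
   9  s[1:],s[18:]  1  'b'
  10  s[18:],s[17:]  2  'bb'
  11  s[17:],s[13:]  1  'b'
  12  s[13:],s[5:]  2  'bc'
  13  s[5:],s[9:]  2  'bc'
  14  s[9:],s[14:]  0  ''
  15  s[14:],s[11:]  2  'ca'
  16  s[11:],s[6:]  1  'c'
  17  s[6:],s[0:]  3  'cba'
  18  s[0:],s[4:]  2  'cb'
  19  s[4:],s[10:]  1  'c'
  20  s[10:],s[3:]  2  'cc'

[0, 1, 1, 2, 3, 1, 0, 2, 2, 1, 2, 1, 2, 2, 0, 2, 1, 3, 2, 1, 2]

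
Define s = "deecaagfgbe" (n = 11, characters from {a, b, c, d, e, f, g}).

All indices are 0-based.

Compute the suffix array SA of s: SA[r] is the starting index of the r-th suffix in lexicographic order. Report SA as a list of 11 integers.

[4, 5, 9, 3, 0, 10, 2, 1, 7, 8, 6]

rank | idx | suffix
   0 |   4 | aagfgbe
   1 |   5 | agfgbe
   2 |   9 | be
   3 |   3 | caagfgbe
   4 |   0 | deecaagfgbe
   5 |  10 | e
   6 |   2 | ecaagfgbe
   7 |   1 | eecaagfgbe
   8 |   7 | fgbe
   9 |   8 | gbe
  10 |   6 | gfgbe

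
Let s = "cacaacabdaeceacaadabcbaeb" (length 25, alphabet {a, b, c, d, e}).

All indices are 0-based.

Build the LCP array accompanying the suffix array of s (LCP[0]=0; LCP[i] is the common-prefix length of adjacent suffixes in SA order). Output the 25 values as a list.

[0, 2, 1, 2, 1, 4, 3, 1, 1, 2, 0, 1, 1, 1, 0, 3, 2, 2, 1, 1, 0, 2, 0, 1, 1]

sorted suffixes:
  #0 SA[0]=3  'aacabdaeceacaadabcbaeb'
  #1 SA[1]=15  'aadabcbaeb'
  #2 SA[2]=18  'abcbaeb'
  #3 SA[3]=6  'abdaeceacaadabcbaeb'
  #4 SA[4]=1  'acaacabdaeceacaadabcbaeb'
  #5 SA[5]=13  'acaadabcbaeb'
  #6 SA[6]=4  'acabdaeceacaadabcbaeb'
  #7 SA[7]=16  'adabcbaeb'
  #8 SA[8]=22  'aeb'
  #9 SA[9]=9  'aeceacaadabcbaeb'
  #10 SA[10]=24  'b'
  #11 SA[11]=21  'baeb'
  #12 SA[12]=19  'bcbaeb'
  #13 SA[13]=7  'bdaeceacaadabcbaeb'
  #14 SA[14]=2  'caacabdaeceacaadabcbaeb'
  #15 SA[15]=14  'caadabcbaeb'
  #16 SA[16]=5  'cabdaeceacaadabcbaeb'
  #17 SA[17]=0  'cacaacabdaeceacaadabcbaeb'
  #18 SA[18]=20  'cbaeb'
  #19 SA[19]=11  'ceacaadabcbaeb'
  #20 SA[20]=17  'dabcbaeb'
  #21 SA[21]=8  'daeceacaadabcbaeb'
  #22 SA[22]=12  'eacaadabcbaeb'
  #23 SA[23]=23  'eb'
  #24 SA[24]=10  'eceacaadabcbaeb'

SA = [3, 15, 18, 6, 1, 13, 4, 16, 22, 9, 24, 21, 19, 7, 2, 14, 5, 0, 20, 11, 17, 8, 12, 23, 10]
[i] adj suffixes → lcp
  [1] 3/15 → 2 ('aa')
  [2] 15/18 → 1 ('a')
  [3] 18/6 → 2 ('ab')
  [4] 6/1 → 1 ('a')
  [5] 1/13 → 4 ('acaa')
  [6] 13/4 → 3 ('aca')
  [7] 4/16 → 1 ('a')
  [8] 16/22 → 1 ('a')
  [9] 22/9 → 2 ('ae')
  [10] 9/24 → 0 ('')
  [11] 24/21 → 1 ('b')
  [12] 21/19 → 1 ('b')
  [13] 19/7 → 1 ('b')
  [14] 7/2 → 0 ('')
  [15] 2/14 → 3 ('caa')
  [16] 14/5 → 2 ('ca')
  [17] 5/0 → 2 ('ca')
  [18] 0/20 → 1 ('c')
  [19] 20/11 → 1 ('c')
  [20] 11/17 → 0 ('')
  [21] 17/8 → 2 ('da')
  [22] 8/12 → 0 ('')
  [23] 12/23 → 1 ('e')
  [24] 23/10 → 1 ('e')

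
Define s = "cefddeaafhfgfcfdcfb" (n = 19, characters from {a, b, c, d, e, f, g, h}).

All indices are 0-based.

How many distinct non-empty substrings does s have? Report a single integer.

177

rank→(start, suffix):
  0 → (6, 'aafhfgfcfdcfb')
  1 → (7, 'afhfgfcfdcfb')
  2 → (18, 'b')
  3 → (0, 'cefddeaafhfgfcfdcfb')
  4 → (16, 'cfb')
  5 → (13, 'cfdcfb')
  6 → (15, 'dcfb')
  7 → (3, 'ddeaafhfgfcfdcfb')
  8 → (4, 'deaafhfgfcfdcfb')
  9 → (5, 'eaafhfgfcfdcfb')
  10 → (1, 'efddeaafhfgfcfdcfb')
  11 → (17, 'fb')
  12 → (12, 'fcfdcfb')
  13 → (14, 'fdcfb')
  14 → (2, 'fddeaafhfgfcfdcfb')
  15 → (10, 'fgfcfdcfb')
  16 → (8, 'fhfgfcfdcfb')
  17 → (11, 'gfcfdcfb')
  18 → (9, 'hfgfcfdcfb')

SA = [6, 7, 18, 0, 16, 13, 15, 3, 4, 5, 1, 17, 12, 14, 2, 10, 8, 11, 9]
i: (SA[i-1],SA[i]) lcp shared
  1: (6,7) 1 'a'
  2: (7,18) 0 ''
  3: (18,0) 0 ''
  4: (0,16) 1 'c'
  5: (16,13) 2 'cf'
  6: (13,15) 0 ''
  7: (15,3) 1 'd'
  8: (3,4) 1 'd'
  9: (4,5) 0 ''
  10: (5,1) 1 'e'
  11: (1,17) 0 ''
  12: (17,12) 1 'f'
  13: (12,14) 1 'f'
  14: (14,2) 2 'fd'
  15: (2,10) 1 'f'
  16: (10,8) 1 'f'
  17: (8,11) 0 ''
  18: (11,9) 0 ''

n(n+1)/2 = 19·20/2 = 190
Σ LCP = 0 + 1 + 0 + 0 + 1 + 2 + 0 + 1 + 1 + 0 + 1 + 0 + 1 + 1 + 2 + 1 + 1 + 0 + 0 = 13
distinct = 190 − 13 = 177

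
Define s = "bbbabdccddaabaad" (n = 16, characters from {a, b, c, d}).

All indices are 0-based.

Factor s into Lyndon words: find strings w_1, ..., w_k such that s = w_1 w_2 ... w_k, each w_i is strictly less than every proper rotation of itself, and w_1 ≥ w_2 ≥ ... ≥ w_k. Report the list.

emit factor 1: 'b' (i=0, period=1)
emit factor 2: 'b' (i=1, period=1)
emit factor 3: 'b' (i=2, period=1)
emit factor 4: 'abdccdd' (i=3, period=7)
emit factor 5: 'aabaad' (i=10, period=6)

["b", "b", "b", "abdccdd", "aabaad"]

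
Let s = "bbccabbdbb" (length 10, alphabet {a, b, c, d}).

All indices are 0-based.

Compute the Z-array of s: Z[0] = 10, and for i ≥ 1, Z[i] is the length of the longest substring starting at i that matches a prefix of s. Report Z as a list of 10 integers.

[10, 1, 0, 0, 0, 2, 1, 0, 2, 1]

Z[0]=10
i=1: i≥r, start 0; Z[1]=1 scan→box=[1,2)
i=2: i≥r, start 0; Z[2]=0
i=3: i≥r, start 0; Z[3]=0
i=4: i≥r, start 0; Z[4]=0
i=5: i≥r, start 0; Z[5]=2 scan→box=[5,7)
i=6: min(r-i=1, Z[1]=1)=1; Z[6]=1
i=7: i≥r, start 0; Z[7]=0
i=8: i≥r, start 0; Z[8]=2 scan→box=[8,10)
i=9: min(r-i=1, Z[1]=1)=1; Z[9]=1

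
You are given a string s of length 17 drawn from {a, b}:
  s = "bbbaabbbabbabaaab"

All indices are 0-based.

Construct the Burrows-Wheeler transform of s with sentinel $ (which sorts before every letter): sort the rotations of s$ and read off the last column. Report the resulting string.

bbababbaaabbbbab$a

rank  rotation            last
    0  $bbbaabbbabbabaaab  b
    1  aaab$bbbaabbbabbab  b
    2  aab$bbbaabbbabbaba  a
    3  aabbbabbabaaab$bbb  b
    4  ab$bbbaabbbabbabaa  a
    5  abaaab$bbbaabbbabb  b
    6  abbabaaab$bbbaabbb  b
    7  abbbabbabaaab$bbba  a
    8  b$bbbaabbbabbabaaa  a
    9  baaab$bbbaabbbabba  a
   10  baabbbabbabaaab$bb  b
   11  babaaab$bbbaabbbab  b
   12  babbabaaab$bbbaabb  b
   13  bbaabbbabbabaaab$b  b
   14  bbabaaab$bbbaabbba  a
   15  bbabbabaaab$bbbaab  b
   16  bbbaabbbabbabaaab$  $
   17  bbbabbabaaab$bbbaa  a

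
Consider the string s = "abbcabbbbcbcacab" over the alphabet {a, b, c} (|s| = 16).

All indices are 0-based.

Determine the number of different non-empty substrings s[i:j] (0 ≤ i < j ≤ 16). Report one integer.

109

sorted suffixes:
  #0 SA[0]=14  'ab'
  #1 SA[1]=4  'abbbbcbcacab'
  #2 SA[2]=0  'abbcabbbbcbcacab'
  #3 SA[3]=12  'acab'
  #4 SA[4]=15  'b'
  #5 SA[5]=5  'bbbbcbcacab'
  #6 SA[6]=6  'bbbcbcacab'
  #7 SA[7]=1  'bbcabbbbcbcacab'
  #8 SA[8]=7  'bbcbcacab'
  #9 SA[9]=2  'bcabbbbcbcacab'
  #10 SA[10]=10  'bcacab'
  #11 SA[11]=8  'bcbcacab'
  #12 SA[12]=13  'cab'
  #13 SA[13]=3  'cabbbbcbcacab'
  #14 SA[14]=11  'cacab'
  #15 SA[15]=9  'cbcacab'

SA = [14, 4, 0, 12, 15, 5, 6, 1, 7, 2, 10, 8, 13, 3, 11, 9]
i: (SA[i-1],SA[i]) lcp shared
  1: (14,4) 2 'ab'
  2: (4,0) 3 'abb'
  3: (0,12) 1 'a'
  4: (12,15) 0 ''
  5: (15,5) 1 'b'
  6: (5,6) 3 'bbb'
  7: (6,1) 2 'bb'
  8: (1,7) 3 'bbc'
  9: (7,2) 1 'b'
  10: (2,10) 3 'bca'
  11: (10,8) 2 'bc'
  12: (8,13) 0 ''
  13: (13,3) 3 'cab'
  14: (3,11) 2 'ca'
  15: (11,9) 1 'c'

n(n+1)/2 = 16·17/2 = 136
Σ LCP = 0 + 2 + 3 + 1 + 0 + 1 + 3 + 2 + 3 + 1 + 3 + 2 + 0 + 3 + 2 + 1 = 27
distinct = 136 − 27 = 109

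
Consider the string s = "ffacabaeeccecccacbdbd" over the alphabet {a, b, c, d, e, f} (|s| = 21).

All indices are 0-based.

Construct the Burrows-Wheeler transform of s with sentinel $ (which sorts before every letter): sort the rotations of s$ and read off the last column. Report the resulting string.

dcfcbadcacaceecbbceaf$

rank  rotation                last
    0  $ffacabaeeccecccacbdbd  d
    1  abaeeccecccacbdbd$ffac  c
    2  acabaeeccecccacbdbd$ff  f
    3  acbdbd$ffacabaeecceccc  c
    4  aeeccecccacbdbd$ffacab  b
    5  baeeccecccacbdbd$ffaca  a
    6  bd$ffacabaeeccecccacbd  d
    7  bdbd$ffacabaeeccecccac  c
    8  cabaeeccecccacbdbd$ffa  a
    9  cacbdbd$ffacabaeeccecc  c
   10  cbdbd$ffacabaeecceccca  a
   11  ccacbdbd$ffacabaeeccec  c
   12  cccacbdbd$ffacabaeecce  e
   13  ccecccacbdbd$ffacabaee  e
   14  cecccacbdbd$ffacabaeec  c
   15  d$ffacabaeeccecccacbdb  b
   16  dbd$ffacabaeeccecccacb  b
   17  ecccacbdbd$ffacabaeecc  c
   18  eccecccacbdbd$ffacabae  e
   19  eeccecccacbdbd$ffacaba  a
   20  facabaeeccecccacbdbd$f  f
   21  ffacabaeeccecccacbdbd$  $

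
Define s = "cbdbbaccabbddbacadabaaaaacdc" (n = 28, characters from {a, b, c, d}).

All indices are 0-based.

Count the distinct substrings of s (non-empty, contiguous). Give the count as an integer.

366

rank→(start, suffix):
  0 → (20, 'aaaaacdc')
  1 → (21, 'aaaacdc')
  2 → (22, 'aaacdc')
  3 → (23, 'aacdc')
  4 → (18, 'abaaaaacdc')
  5 → (8, 'abbddbacadabaaaaacdc')
  6 → (14, 'acadabaaaaacdc')
  7 → (5, 'accabbddbacadabaaaaacdc')
  8 → (24, 'acdc')
  9 → (16, 'adabaaaaacdc')
  10 → (19, 'baaaaacdc')
  11 → (13, 'bacadabaaaaacdc')
  12 → (4, 'baccabbddbacadabaaaaacdc')
  13 → (3, 'bbaccabbddbacadabaaaaacdc')
  14 → (9, 'bbddbacadabaaaaacdc')
  15 → (1, 'bdbbaccabbddbacadabaaaaacdc')
  16 → (10, 'bddbacadabaaaaacdc')
  17 → (27, 'c')
  18 → (7, 'cabbddbacadabaaaaacdc')
  19 → (15, 'cadabaaaaacdc')
  20 → (0, 'cbdbbaccabbddbacadabaaaaacdc')
  21 → (6, 'ccabbddbacadabaaaaacdc')
  22 → (25, 'cdc')
  23 → (17, 'dabaaaaacdc')
  24 → (12, 'dbacadabaaaaacdc')
  25 → (2, 'dbbaccabbddbacadabaaaaacdc')
  26 → (26, 'dc')
  27 → (11, 'ddbacadabaaaaacdc')

SA = [20, 21, 22, 23, 18, 8, 14, 5, 24, 16, 19, 13, 4, 3, 9, 1, 10, 27, 7, 15, 0, 6, 25, 17, 12, 2, 26, 11]
rank  pair      lcp
   1  s[20:],s[21:]  4  'aaaa'
   2  s[21:],s[22:]  3  'aaa'
   3  s[22:],s[23:]  2  'aa'
   4  s[23:],s[18:]  1  'a'
   5  s[18:],s[8:]  2  'ab'
   6  s[8:],s[14:]  1  'a'
   7  s[14:],s[5:]  2  'ac'
   8  s[5:],s[24:]  2  'ac'
   9  s[24:],s[16:]  1  'a'
  10  s[16:],s[19:]  0  ''
  11  s[19:],s[13:]  2  'ba'
  12  s[13:],s[4:]  3  'bac'
  13  s[4:],s[3:]  1  'b'
  14  s[3:],s[9:]  2  'bb'
  15  s[9:],s[1:]  1  'b'
  16  s[1:],s[10:]  2  'bd'
  17  s[10:],s[27:]  0  ''
  18  s[27:],s[7:]  1  'c'
  19  s[7:],s[15:]  2  'ca'
  20  s[15:],s[0:]  1  'c'
  21  s[0:],s[6:]  1  'c'
  22  s[6:],s[25:]  1  'c'
  23  s[25:],s[17:]  0  ''
  24  s[17:],s[12:]  1  'd'
  25  s[12:],s[2:]  2  'db'
  26  s[2:],s[26:]  1  'd'
  27  s[26:],s[11:]  1  'd'

n(n+1)/2 = 28·29/2 = 406
Σ LCP = 0 + 4 + 3 + 2 + 1 + 2 + 1 + 2 + 2 + 1 + 0 + 2 + 3 + 1 + 2 + 1 + 2 + 0 + 1 + 2 + 1 + 1 + 1 + 0 + 1 + 2 + 1 + 1 = 40
distinct = 406 − 40 = 366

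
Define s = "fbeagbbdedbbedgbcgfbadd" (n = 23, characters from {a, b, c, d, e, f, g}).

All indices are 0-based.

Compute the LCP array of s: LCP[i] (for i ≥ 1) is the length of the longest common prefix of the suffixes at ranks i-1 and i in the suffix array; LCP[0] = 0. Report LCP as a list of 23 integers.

rank | idx | suffix
   0 |  20 | add
   1 |   3 | agbbdedbbedgbcgfbadd
   2 |  19 | badd
   3 |   5 | bbdedbbedgbcgfbadd
   4 |  10 | bbedgbcgfbadd
   5 |  15 | bcgfbadd
   6 |   6 | bdedbbedgbcgfbadd
   7 |   1 | beagbbdedbbedgbcgfbadd
   8 |  11 | bedgbcgfbadd
   9 |  16 | cgfbadd
  10 |  22 | d
  11 |   9 | dbbedgbcgfbadd
  12 |  21 | dd
  13 |   7 | dedbbedgbcgfbadd
  14 |  13 | dgbcgfbadd
  15 |   2 | eagbbdedbbedgbcgfbadd
  16 |   8 | edbbedgbcgfbadd
  17 |  12 | edgbcgfbadd
  18 |  18 | fbadd
  19 |   0 | fbeagbbdedbbedgbcgfbadd
  20 |   4 | gbbdedbbedgbcgfbadd
  21 |  14 | gbcgfbadd
  22 |  17 | gfbadd

SA = [20, 3, 19, 5, 10, 15, 6, 1, 11, 16, 22, 9, 21, 7, 13, 2, 8, 12, 18, 0, 4, 14, 17]
rank  pair      lcp
   1  s[20:],s[3:]  1  'a'
   2  s[3:],s[19:]  0  ''
   3  s[19:],s[5:]  1  'b'
   4  s[5:],s[10:]  2  'bb'
   5  s[10:],s[15:]  1  'b'
   6  s[15:],s[6:]  1  'b'
   7  s[6:],s[1:]  1  'b'
   8  s[1:],s[11:]  2  'be'
   9  s[11:],s[16:]  0  ''
  10  s[16:],s[22:]  0  ''
  11  s[22:],s[9:]  1  'd'
  12  s[9:],s[21:]  1  'd'
  13  s[21:],s[7:]  1  'd'
  14  s[7:],s[13:]  1  'd'
  15  s[13:],s[2:]  0  ''
  16  s[2:],s[8:]  1  'e'
  17  s[8:],s[12:]  2  'ed'
  18  s[12:],s[18:]  0  ''
  19  s[18:],s[0:]  2  'fb'
  20  s[0:],s[4:]  0  ''
  21  s[4:],s[14:]  2  'gb'
  22  s[14:],s[17:]  1  'g'

[0, 1, 0, 1, 2, 1, 1, 1, 2, 0, 0, 1, 1, 1, 1, 0, 1, 2, 0, 2, 0, 2, 1]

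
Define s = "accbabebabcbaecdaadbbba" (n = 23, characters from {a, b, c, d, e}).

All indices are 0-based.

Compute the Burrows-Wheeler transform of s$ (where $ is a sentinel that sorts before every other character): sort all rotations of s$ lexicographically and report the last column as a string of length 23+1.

rank  rotation                  last
    0  $accbabebabcbaecdaadbbba  a
    1  a$accbabebabcbaecdaadbbb  b
    2  aadbbba$accbabebabcbaecd  d
    3  abcbaecdaadbbba$accbabeb  b
    4  abebabcbaecdaadbbba$accb  b
    5  accbabebabcbaecdaadbbba$  $
    6  adbbba$accbabebabcbaecda  a
    7  aecdaadbbba$accbabebabcb  b
    8  ba$accbabebabcbaecdaadbb  b
    9  babcbaecdaadbbba$accbabe  e
   10  babebabcbaecdaadbbba$acc  c
   11  baecdaadbbba$accbabebabc  c
   12  bba$accbabebabcbaecdaadb  b
   13  bbba$accbabebabcbaecdaad  d
   14  bcbaecdaadbbba$accbabeba  a
   15  bebabcbaecdaadbbba$accba  a
   16  cbabebabcbaecdaadbbba$ac  c
   17  cbaecdaadbbba$accbabebab  b
   18  ccbabebabcbaecdaadbbba$a  a
   19  cdaadbbba$accbabebabcbae  e
   20  daadbbba$accbabebabcbaec  c
   21  dbbba$accbabebabcbaecdaa  a
   22  ebabcbaecdaadbbba$accbab  b
   23  ecdaadbbba$accbabebabcba  a

abdbb$abbeccbdaacbaecaba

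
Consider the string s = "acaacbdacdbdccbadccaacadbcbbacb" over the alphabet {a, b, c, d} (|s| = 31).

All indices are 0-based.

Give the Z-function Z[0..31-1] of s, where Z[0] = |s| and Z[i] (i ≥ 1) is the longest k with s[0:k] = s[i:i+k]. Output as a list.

Z[0]=31
i=1: outside box; Z[1]=0
i=2: outside box; Z[2]=1 extend→box=[2,3)
i=3: outside box; Z[3]=2 extend→box=[3,5)
i=4: min(r-i=1, Z[1]=0)=0; Z[4]=0
i=5: outside box; Z[5]=0
i=6: outside box; Z[6]=0
i=7: outside box; Z[7]=2 extend→box=[7,9)
i=8: min(r-i=1, Z[1]=0)=0; Z[8]=0
i=9: outside box; Z[9]=0
i=10: outside box; Z[10]=0
i=11: outside box; Z[11]=0
i=12: outside box; Z[12]=0
i=13: outside box; Z[13]=0
i=14: outside box; Z[14]=0
i=15: outside box; Z[15]=1 extend→box=[15,16)
i=16: outside box; Z[16]=0
i=17: outside box; Z[17]=0
i=18: outside box; Z[18]=0
i=19: outside box; Z[19]=1 extend→box=[19,20)
i=20: outside box; Z[20]=3 extend→box=[20,23)
i=21: min(r-i=2, Z[1]=0)=0; Z[21]=0
i=22: min(r-i=1, Z[2]=1)=1; Z[22]=1
i=23: outside box; Z[23]=0
i=24: outside box; Z[24]=0
i=25: outside box; Z[25]=0
i=26: outside box; Z[26]=0
i=27: outside box; Z[27]=0
i=28: outside box; Z[28]=2 extend→box=[28,30)
i=29: min(r-i=1, Z[1]=0)=0; Z[29]=0
i=30: outside box; Z[30]=0

[31, 0, 1, 2, 0, 0, 0, 2, 0, 0, 0, 0, 0, 0, 0, 1, 0, 0, 0, 1, 3, 0, 1, 0, 0, 0, 0, 0, 2, 0, 0]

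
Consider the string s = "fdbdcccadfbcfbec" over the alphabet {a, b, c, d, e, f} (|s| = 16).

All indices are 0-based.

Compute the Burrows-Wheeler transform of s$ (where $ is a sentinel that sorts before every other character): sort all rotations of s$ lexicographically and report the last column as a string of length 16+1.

ccfdfeccdbfbabdc$

rank  rotation           last
    0  $fdbdcccadfbcfbec  c
    1  adfbcfbec$fdbdccc  c
    2  bcfbec$fdbdcccadf  f
    3  bdcccadfbcfbec$fd  d
    4  bec$fdbdcccadfbcf  f
    5  c$fdbdcccadfbcfbe  e
    6  cadfbcfbec$fdbdcc  c
    7  ccadfbcfbec$fdbdc  c
    8  cccadfbcfbec$fdbd  d
    9  cfbec$fdbdcccadfb  b
   10  dbdcccadfbcfbec$f  f
   11  dcccadfbcfbec$fdb  b
   12  dfbcfbec$fdbdccca  a
   13  ec$fdbdcccadfbcfb  b
   14  fbcfbec$fdbdcccad  d
   15  fbec$fdbdcccadfbc  c
   16  fdbdcccadfbcfbec$  $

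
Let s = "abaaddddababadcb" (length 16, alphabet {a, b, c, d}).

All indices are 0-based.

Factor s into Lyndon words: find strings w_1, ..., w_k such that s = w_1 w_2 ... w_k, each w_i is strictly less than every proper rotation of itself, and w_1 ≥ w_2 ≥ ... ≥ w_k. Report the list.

["ab", "aaddddababadcb"]

emit factor 1: 'ab' (i=0, period=2)
emit factor 2: 'aaddddababadcb' (i=2, period=14)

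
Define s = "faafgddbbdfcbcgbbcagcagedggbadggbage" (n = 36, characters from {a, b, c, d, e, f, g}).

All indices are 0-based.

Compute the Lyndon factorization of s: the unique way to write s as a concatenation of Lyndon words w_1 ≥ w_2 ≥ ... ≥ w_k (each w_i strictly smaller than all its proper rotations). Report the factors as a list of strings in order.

emit factor 1: 'f' (i=0, period=1)
emit factor 2: 'aafgddbbdfcbcgbbcagcagedggbadggbage' (i=1, period=35)

["f", "aafgddbbdfcbcgbbcagcagedggbadggbage"]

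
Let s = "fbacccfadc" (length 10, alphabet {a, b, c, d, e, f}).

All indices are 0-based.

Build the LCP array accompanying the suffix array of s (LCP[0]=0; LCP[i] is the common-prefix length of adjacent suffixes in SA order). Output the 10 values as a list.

[0, 1, 0, 0, 1, 2, 1, 0, 0, 1]

rank | idx | suffix
   0 |   2 | acccfadc
   1 |   7 | adc
   2 |   1 | bacccfadc
   3 |   9 | c
   4 |   3 | cccfadc
   5 |   4 | ccfadc
   6 |   5 | cfadc
   7 |   8 | dc
   8 |   6 | fadc
   9 |   0 | fbacccfadc

SA = [2, 7, 1, 9, 3, 4, 5, 8, 6, 0]
rank  pair      lcp
   1  s[2:],s[7:]  1  'a'
   2  s[7:],s[1:]  0  ''
   3  s[1:],s[9:]  0  ''
   4  s[9:],s[3:]  1  'c'
   5  s[3:],s[4:]  2  'cc'
   6  s[4:],s[5:]  1  'c'
   7  s[5:],s[8:]  0  ''
   8  s[8:],s[6:]  0  ''
   9  s[6:],s[0:]  1  'f'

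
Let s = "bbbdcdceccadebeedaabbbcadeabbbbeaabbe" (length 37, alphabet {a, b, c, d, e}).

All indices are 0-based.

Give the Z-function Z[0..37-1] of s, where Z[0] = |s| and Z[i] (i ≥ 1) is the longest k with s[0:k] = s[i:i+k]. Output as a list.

Z[0]=37
i=1: i≥r, start 0; Z[1]=2 scan→box=[1,3)
i=2: min(r-i=1, Z[1]=2)=1; Z[2]=1
i=3: i≥r, start 0; Z[3]=0
i=4: i≥r, start 0; Z[4]=0
i=5: i≥r, start 0; Z[5]=0
i=6: i≥r, start 0; Z[6]=0
i=7: i≥r, start 0; Z[7]=0
i=8: i≥r, start 0; Z[8]=0
i=9: i≥r, start 0; Z[9]=0
i=10: i≥r, start 0; Z[10]=0
i=11: i≥r, start 0; Z[11]=0
i=12: i≥r, start 0; Z[12]=0
i=13: i≥r, start 0; Z[13]=1 scan→box=[13,14)
i=14: i≥r, start 0; Z[14]=0
i=15: i≥r, start 0; Z[15]=0
i=16: i≥r, start 0; Z[16]=0
i=17: i≥r, start 0; Z[17]=0
i=18: i≥r, start 0; Z[18]=0
i=19: i≥r, start 0; Z[19]=3 scan→box=[19,22)
i=20: min(r-i=2, Z[1]=2)=2; Z[20]=2
i=21: min(r-i=1, Z[2]=1)=1; Z[21]=1
i=22: i≥r, start 0; Z[22]=0
i=23: i≥r, start 0; Z[23]=0
i=24: i≥r, start 0; Z[24]=0
i=25: i≥r, start 0; Z[25]=0
i=26: i≥r, start 0; Z[26]=0
i=27: i≥r, start 0; Z[27]=3 scan→box=[27,30)
i=28: min(r-i=2, Z[1]=2)=2; Z[28]=3 scan→box=[28,31)
i=29: min(r-i=2, Z[1]=2)=2; Z[29]=2
i=30: min(r-i=1, Z[2]=1)=1; Z[30]=1
i=31: i≥r, start 0; Z[31]=0
i=32: i≥r, start 0; Z[32]=0
i=33: i≥r, start 0; Z[33]=0
i=34: i≥r, start 0; Z[34]=2 scan→box=[34,36)
i=35: min(r-i=1, Z[1]=2)=1; Z[35]=1
i=36: i≥r, start 0; Z[36]=0

[37, 2, 1, 0, 0, 0, 0, 0, 0, 0, 0, 0, 0, 1, 0, 0, 0, 0, 0, 3, 2, 1, 0, 0, 0, 0, 0, 3, 3, 2, 1, 0, 0, 0, 2, 1, 0]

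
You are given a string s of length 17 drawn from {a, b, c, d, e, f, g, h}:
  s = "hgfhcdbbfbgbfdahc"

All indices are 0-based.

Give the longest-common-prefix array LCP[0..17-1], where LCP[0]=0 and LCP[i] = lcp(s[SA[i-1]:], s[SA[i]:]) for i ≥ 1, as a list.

[0, 0, 1, 2, 1, 0, 1, 0, 1, 0, 1, 1, 0, 1, 0, 2, 1]

sorted suffixes:
  #0 SA[0]=14  'ahc'
  #1 SA[1]=6  'bbfbgbfdahc'
  #2 SA[2]=7  'bfbgbfdahc'
  #3 SA[3]=11  'bfdahc'
  #4 SA[4]=9  'bgbfdahc'
  #5 SA[5]=16  'c'
  #6 SA[6]=4  'cdbbfbgbfdahc'
  #7 SA[7]=13  'dahc'
  #8 SA[8]=5  'dbbfbgbfdahc'
  #9 SA[9]=8  'fbgbfdahc'
  #10 SA[10]=12  'fdahc'
  #11 SA[11]=2  'fhcdbbfbgbfdahc'
  #12 SA[12]=10  'gbfdahc'
  #13 SA[13]=1  'gfhcdbbfbgbfdahc'
  #14 SA[14]=15  'hc'
  #15 SA[15]=3  'hcdbbfbgbfdahc'
  #16 SA[16]=0  'hgfhcdbbfbgbfdahc'

SA = [14, 6, 7, 11, 9, 16, 4, 13, 5, 8, 12, 2, 10, 1, 15, 3, 0]
rank  pair      lcp
   1  s[14:],s[6:]  0  ''
   2  s[6:],s[7:]  1  'b'
   3  s[7:],s[11:]  2  'bf'
   4  s[11:],s[9:]  1  'b'
   5  s[9:],s[16:]  0  ''
   6  s[16:],s[4:]  1  'c'
   7  s[4:],s[13:]  0  ''
   8  s[13:],s[5:]  1  'd'
   9  s[5:],s[8:]  0  ''
  10  s[8:],s[12:]  1  'f'
  11  s[12:],s[2:]  1  'f'
  12  s[2:],s[10:]  0  ''
  13  s[10:],s[1:]  1  'g'
  14  s[1:],s[15:]  0  ''
  15  s[15:],s[3:]  2  'hc'
  16  s[3:],s[0:]  1  'h'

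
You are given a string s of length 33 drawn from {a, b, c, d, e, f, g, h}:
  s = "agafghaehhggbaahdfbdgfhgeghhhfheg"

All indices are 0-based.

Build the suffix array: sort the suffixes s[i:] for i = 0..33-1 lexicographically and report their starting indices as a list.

rank→(start, suffix):
  0 → (13, 'aahdfbdgfhgeghhhfheg')
  1 → (6, 'aehhggbaahdfbdgfhgeghhhfheg')
  2 → (2, 'afghaehhggbaahdfbdgfhgeghhhfheg')
  3 → (0, 'agafghaehhggbaahdfbdgfhgeghhhfheg')
  4 → (14, 'ahdfbdgfhgeghhhfheg')
  5 → (12, 'baahdfbdgfhgeghhhfheg')
  6 → (18, 'bdgfhgeghhhfheg')
  7 → (16, 'dfbdgfhgeghhhfheg')
  8 → (19, 'dgfhgeghhhfheg')
  9 → (31, 'eg')
  10 → (24, 'eghhhfheg')
  11 → (7, 'ehhggbaahdfbdgfhgeghhhfheg')
  12 → (17, 'fbdgfhgeghhhfheg')
  13 → (3, 'fghaehhggbaahdfbdgfhgeghhhfheg')
  14 → (29, 'fheg')
  15 → (21, 'fhgeghhhfheg')
  16 → (32, 'g')
  17 → (1, 'gafghaehhggbaahdfbdgfhgeghhhfheg')
  18 → (11, 'gbaahdfbdgfhgeghhhfheg')
  19 → (23, 'geghhhfheg')
  20 → (20, 'gfhgeghhhfheg')
  21 → (10, 'ggbaahdfbdgfhgeghhhfheg')
  22 → (4, 'ghaehhggbaahdfbdgfhgeghhhfheg')
  23 → (25, 'ghhhfheg')
  24 → (5, 'haehhggbaahdfbdgfhgeghhhfheg')
  25 → (15, 'hdfbdgfhgeghhhfheg')
  26 → (30, 'heg')
  27 → (28, 'hfheg')
  28 → (22, 'hgeghhhfheg')
  29 → (9, 'hggbaahdfbdgfhgeghhhfheg')
  30 → (27, 'hhfheg')
  31 → (8, 'hhggbaahdfbdgfhgeghhhfheg')
  32 → (26, 'hhhfheg')

[13, 6, 2, 0, 14, 12, 18, 16, 19, 31, 24, 7, 17, 3, 29, 21, 32, 1, 11, 23, 20, 10, 4, 25, 5, 15, 30, 28, 22, 9, 27, 8, 26]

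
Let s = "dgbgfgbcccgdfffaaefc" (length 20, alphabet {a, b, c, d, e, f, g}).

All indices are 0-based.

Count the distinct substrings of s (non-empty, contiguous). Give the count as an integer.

194

sorted suffixes:
  #0 SA[0]=15  'aaefc'
  #1 SA[1]=16  'aefc'
  #2 SA[2]=6  'bcccgdfffaaefc'
  #3 SA[3]=2  'bgfgbcccgdfffaaefc'
  #4 SA[4]=19  'c'
  #5 SA[5]=7  'cccgdfffaaefc'
  #6 SA[6]=8  'ccgdfffaaefc'
  #7 SA[7]=9  'cgdfffaaefc'
  #8 SA[8]=11  'dfffaaefc'
  #9 SA[9]=0  'dgbgfgbcccgdfffaaefc'
  #10 SA[10]=17  'efc'
  #11 SA[11]=14  'faaefc'
  #12 SA[12]=18  'fc'
  #13 SA[13]=13  'ffaaefc'
  #14 SA[14]=12  'fffaaefc'
  #15 SA[15]=4  'fgbcccgdfffaaefc'
  #16 SA[16]=5  'gbcccgdfffaaefc'
  #17 SA[17]=1  'gbgfgbcccgdfffaaefc'
  #18 SA[18]=10  'gdfffaaefc'
  #19 SA[19]=3  'gfgbcccgdfffaaefc'

SA = [15, 16, 6, 2, 19, 7, 8, 9, 11, 0, 17, 14, 18, 13, 12, 4, 5, 1, 10, 3]
i: (SA[i-1],SA[i]) lcp shared
  1: (15,16) 1 'a'
  2: (16,6) 0 ''
  3: (6,2) 1 'b'
  4: (2,19) 0 ''
  5: (19,7) 1 'c'
  6: (7,8) 2 'cc'
  7: (8,9) 1 'c'
  8: (9,11) 0 ''
  9: (11,0) 1 'd'
  10: (0,17) 0 ''
  11: (17,14) 0 ''
  12: (14,18) 1 'f'
  13: (18,13) 1 'f'
  14: (13,12) 2 'ff'
  15: (12,4) 1 'f'
  16: (4,5) 0 ''
  17: (5,1) 2 'gb'
  18: (1,10) 1 'g'
  19: (10,3) 1 'g'

n(n+1)/2 = 20·21/2 = 210
Σ LCP = 0 + 1 + 0 + 1 + 0 + 1 + 2 + 1 + 0 + 1 + 0 + 0 + 1 + 1 + 2 + 1 + 0 + 2 + 1 + 1 = 16
distinct = 210 − 16 = 194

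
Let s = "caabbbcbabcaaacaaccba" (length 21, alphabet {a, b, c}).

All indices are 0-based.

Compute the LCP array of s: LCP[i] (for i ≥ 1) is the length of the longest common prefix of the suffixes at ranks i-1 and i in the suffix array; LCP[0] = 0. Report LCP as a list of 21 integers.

[0, 1, 2, 2, 3, 1, 2, 1, 2, 0, 2, 1, 2, 1, 2, 0, 3, 3, 1, 3, 1]

rank→(start, suffix):
  0 → (20, 'a')
  1 → (11, 'aaacaaccba')
  2 → (1, 'aabbbcbabcaaacaaccba')
  3 → (12, 'aacaaccba')
  4 → (15, 'aaccba')
  5 → (2, 'abbbcbabcaaacaaccba')
  6 → (8, 'abcaaacaaccba')
  7 → (13, 'acaaccba')
  8 → (16, 'accba')
  9 → (19, 'ba')
  10 → (7, 'babcaaacaaccba')
  11 → (3, 'bbbcbabcaaacaaccba')
  12 → (4, 'bbcbabcaaacaaccba')
  13 → (9, 'bcaaacaaccba')
  14 → (5, 'bcbabcaaacaaccba')
  15 → (10, 'caaacaaccba')
  16 → (0, 'caabbbcbabcaaacaaccba')
  17 → (14, 'caaccba')
  18 → (18, 'cba')
  19 → (6, 'cbabcaaacaaccba')
  20 → (17, 'ccba')

SA = [20, 11, 1, 12, 15, 2, 8, 13, 16, 19, 7, 3, 4, 9, 5, 10, 0, 14, 18, 6, 17]
i: (SA[i-1],SA[i]) lcp shared
  1: (20,11) 1 'a'
  2: (11,1) 2 'aa'
  3: (1,12) 2 'aa'
  4: (12,15) 3 'aac'
  5: (15,2) 1 'a'
  6: (2,8) 2 'ab'
  7: (8,13) 1 'a'
  8: (13,16) 2 'ac'
  9: (16,19) 0 ''
  10: (19,7) 2 'ba'
  11: (7,3) 1 'b'
  12: (3,4) 2 'bb'
  13: (4,9) 1 'b'
  14: (9,5) 2 'bc'
  15: (5,10) 0 ''
  16: (10,0) 3 'caa'
  17: (0,14) 3 'caa'
  18: (14,18) 1 'c'
  19: (18,6) 3 'cba'
  20: (6,17) 1 'c'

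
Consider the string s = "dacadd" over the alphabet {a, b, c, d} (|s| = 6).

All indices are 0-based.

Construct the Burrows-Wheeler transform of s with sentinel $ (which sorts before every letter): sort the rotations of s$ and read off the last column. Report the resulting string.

rank  rotation last
    0  $dacadd  d
    1  acadd$d  d
    2  add$dac  c
    3  cadd$da  a
    4  d$dacad  d
    5  dacadd$  $
    6  dd$daca  a

ddcad$a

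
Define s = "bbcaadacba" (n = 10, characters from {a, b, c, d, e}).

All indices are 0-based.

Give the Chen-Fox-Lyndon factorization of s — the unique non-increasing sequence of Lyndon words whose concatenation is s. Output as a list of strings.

["bbc", "aadacb", "a"]

emit factor 1: 'bbc' (i=0, period=3)
emit factor 2: 'aadacb' (i=3, period=6)
emit factor 3: 'a' (i=9, period=1)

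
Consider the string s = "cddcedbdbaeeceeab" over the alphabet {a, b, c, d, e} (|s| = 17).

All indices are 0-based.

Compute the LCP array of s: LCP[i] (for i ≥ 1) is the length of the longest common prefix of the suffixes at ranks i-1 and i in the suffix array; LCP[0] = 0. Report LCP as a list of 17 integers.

rank→(start, suffix):
  0 → (15, 'ab')
  1 → (9, 'aeeceeab')
  2 → (16, 'b')
  3 → (8, 'baeeceeab')
  4 → (6, 'bdbaeeceeab')
  5 → (0, 'cddcedbdbaeeceeab')
  6 → (3, 'cedbdbaeeceeab')
  7 → (12, 'ceeab')
  8 → (7, 'dbaeeceeab')
  9 → (5, 'dbdbaeeceeab')
  10 → (2, 'dcedbdbaeeceeab')
  11 → (1, 'ddcedbdbaeeceeab')
  12 → (14, 'eab')
  13 → (11, 'eceeab')
  14 → (4, 'edbdbaeeceeab')
  15 → (13, 'eeab')
  16 → (10, 'eeceeab')

SA = [15, 9, 16, 8, 6, 0, 3, 12, 7, 5, 2, 1, 14, 11, 4, 13, 10]
[i] adj suffixes → lcp
  [1] 15/9 → 1 ('a')
  [2] 9/16 → 0 ('')
  [3] 16/8 → 1 ('b')
  [4] 8/6 → 1 ('b')
  [5] 6/0 → 0 ('')
  [6] 0/3 → 1 ('c')
  [7] 3/12 → 2 ('ce')
  [8] 12/7 → 0 ('')
  [9] 7/5 → 2 ('db')
  [10] 5/2 → 1 ('d')
  [11] 2/1 → 1 ('d')
  [12] 1/14 → 0 ('')
  [13] 14/11 → 1 ('e')
  [14] 11/4 → 1 ('e')
  [15] 4/13 → 1 ('e')
  [16] 13/10 → 2 ('ee')

[0, 1, 0, 1, 1, 0, 1, 2, 0, 2, 1, 1, 0, 1, 1, 1, 2]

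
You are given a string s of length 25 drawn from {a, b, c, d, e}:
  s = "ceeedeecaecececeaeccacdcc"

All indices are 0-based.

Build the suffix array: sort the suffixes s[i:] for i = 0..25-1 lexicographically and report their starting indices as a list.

sorted suffixes:
  #0 SA[0]=20  'acdcc'
  #1 SA[1]=16  'aeccacdcc'
  #2 SA[2]=8  'aecececeaeccacdcc'
  #3 SA[3]=24  'c'
  #4 SA[4]=19  'cacdcc'
  #5 SA[5]=7  'caecececeaeccacdcc'
  #6 SA[6]=23  'cc'
  #7 SA[7]=18  'ccacdcc'
  #8 SA[8]=21  'cdcc'
  #9 SA[9]=14  'ceaeccacdcc'
  #10 SA[10]=12  'ceceaeccacdcc'
  #11 SA[11]=10  'cececeaeccacdcc'
  #12 SA[12]=0  'ceeedeecaecececeaeccacdcc'
  #13 SA[13]=22  'dcc'
  #14 SA[14]=4  'deecaecececeaeccacdcc'
  #15 SA[15]=15  'eaeccacdcc'
  #16 SA[16]=6  'ecaecececeaeccacdcc'
  #17 SA[17]=17  'eccacdcc'
  #18 SA[18]=13  'eceaeccacdcc'
  #19 SA[19]=11  'ececeaeccacdcc'
  #20 SA[20]=9  'ecececeaeccacdcc'
  #21 SA[21]=3  'edeecaecececeaeccacdcc'
  #22 SA[22]=5  'eecaecececeaeccacdcc'
  #23 SA[23]=2  'eedeecaecececeaeccacdcc'
  #24 SA[24]=1  'eeedeecaecececeaeccacdcc'

[20, 16, 8, 24, 19, 7, 23, 18, 21, 14, 12, 10, 0, 22, 4, 15, 6, 17, 13, 11, 9, 3, 5, 2, 1]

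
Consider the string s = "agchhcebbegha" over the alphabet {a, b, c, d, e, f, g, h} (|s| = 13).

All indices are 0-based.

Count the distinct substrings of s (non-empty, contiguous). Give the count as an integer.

84

rank | idx | suffix
   0 |  12 | a
   1 |   0 | agchhcebbegha
   2 |   7 | bbegha
   3 |   8 | begha
   4 |   5 | cebbegha
   5 |   2 | chhcebbegha
   6 |   6 | ebbegha
   7 |   9 | egha
   8 |   1 | gchhcebbegha
   9 |  10 | gha
  10 |  11 | ha
  11 |   4 | hcebbegha
  12 |   3 | hhcebbegha

SA = [12, 0, 7, 8, 5, 2, 6, 9, 1, 10, 11, 4, 3]
i: (SA[i-1],SA[i]) lcp shared
  1: (12,0) 1 'a'
  2: (0,7) 0 ''
  3: (7,8) 1 'b'
  4: (8,5) 0 ''
  5: (5,2) 1 'c'
  6: (2,6) 0 ''
  7: (6,9) 1 'e'
  8: (9,1) 0 ''
  9: (1,10) 1 'g'
  10: (10,11) 0 ''
  11: (11,4) 1 'h'
  12: (4,3) 1 'h'

n(n+1)/2 = 13·14/2 = 91
Σ LCP = 0 + 1 + 0 + 1 + 0 + 1 + 0 + 1 + 0 + 1 + 0 + 1 + 1 = 7
distinct = 91 − 7 = 84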